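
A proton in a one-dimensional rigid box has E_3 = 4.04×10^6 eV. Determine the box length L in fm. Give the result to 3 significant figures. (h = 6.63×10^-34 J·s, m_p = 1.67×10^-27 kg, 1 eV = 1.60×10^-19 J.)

From E_n = n²h²/(8m_pL²), L = n·h/√(8m_pE_n).
E_3 = 4.04×10^6 eV = 6.464×10^-13 J, so L = 3·6.63×10^-34/√(8·1.67×10^-27·6.464×10^-13) = 2.14×10^-14 m = 21.4 fm.

L = 21.4 fm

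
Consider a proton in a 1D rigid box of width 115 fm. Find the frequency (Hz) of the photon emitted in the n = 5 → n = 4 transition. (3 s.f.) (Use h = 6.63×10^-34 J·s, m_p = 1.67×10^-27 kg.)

f = 3.38×10^19 Hz

E_1 = h²/(8m_pL²) = 2.488×10^-15 J and ΔE = (5² − 4²)E_1 = 2.239×10^-14 J.
f = ΔE/h = 2.239×10^-14/6.63×10^-34 = 3.38×10^19 Hz.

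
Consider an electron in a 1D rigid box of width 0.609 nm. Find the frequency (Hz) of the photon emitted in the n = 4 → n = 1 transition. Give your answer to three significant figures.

E_1 = h²/(8m_eL²) = 1.624×10^-19 J and ΔE = (4² − 1²)E_1 = 2.436×10^-18 J.
f = ΔE/h = 2.436×10^-18/6.626×10^-34 = 3.68×10^15 Hz.

f = 3.68×10^15 Hz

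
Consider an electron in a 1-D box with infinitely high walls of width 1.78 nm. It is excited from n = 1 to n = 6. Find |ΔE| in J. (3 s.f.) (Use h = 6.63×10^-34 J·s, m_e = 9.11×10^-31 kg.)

E_1 = h²/(8m_eL²) = 1.904×10^-20 J.
|ΔE| = |1² − 6²|·E_1 = 35·1.904×10^-20 J = 6.66×10^-19 J.

|ΔE| = 6.66×10^-19 J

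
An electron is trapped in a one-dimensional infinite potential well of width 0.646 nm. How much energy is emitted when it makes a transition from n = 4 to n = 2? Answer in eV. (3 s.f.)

E_1 = h²/(8m_eL²) = 1.444×10^-19 J.
|ΔE| = |4² − 2²|·E_1 = 12·1.444×10^-19 J = 1.733×10^-18 J = 10.8 eV.

|ΔE| = 10.8 eV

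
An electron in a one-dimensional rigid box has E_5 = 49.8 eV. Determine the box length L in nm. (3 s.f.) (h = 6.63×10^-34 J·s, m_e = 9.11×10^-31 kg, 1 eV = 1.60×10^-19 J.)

L = 0.435 nm

From E_n = n²h²/(8m_eL²), L = n·h/√(8m_eE_n).
E_5 = 49.8 eV = 7.968×10^-18 J, so L = 5·6.63×10^-34/√(8·9.11×10^-31·7.968×10^-18) = 4.35×10^-10 m = 0.435 nm.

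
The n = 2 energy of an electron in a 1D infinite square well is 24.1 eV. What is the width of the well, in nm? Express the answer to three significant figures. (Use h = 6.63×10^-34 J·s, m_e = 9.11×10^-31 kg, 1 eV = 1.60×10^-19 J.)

L = 0.250 nm

From E_n = n²h²/(8m_eL²), L = n·h/√(8m_eE_n).
E_2 = 24.1 eV = 3.856×10^-18 J, so L = 2·6.63×10^-34/√(8·9.11×10^-31·3.856×10^-18) = 2.50×10^-10 m = 0.250 nm.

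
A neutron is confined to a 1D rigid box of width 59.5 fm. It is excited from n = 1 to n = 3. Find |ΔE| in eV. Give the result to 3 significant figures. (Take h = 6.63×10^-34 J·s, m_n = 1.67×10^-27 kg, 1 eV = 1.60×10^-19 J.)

E_1 = h²/(8m_nL²) = 9.294×10^-15 J.
|ΔE| = |1² − 3²|·E_1 = 8·9.294×10^-15 J = 7.435×10^-14 J = 4.65×10^5 eV.

|ΔE| = 4.65×10^5 eV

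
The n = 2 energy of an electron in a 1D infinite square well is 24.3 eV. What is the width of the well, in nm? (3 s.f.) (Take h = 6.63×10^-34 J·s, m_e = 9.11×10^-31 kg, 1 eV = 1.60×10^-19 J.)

From E_n = n²h²/(8m_eL²), L = n·h/√(8m_eE_n).
E_2 = 24.3 eV = 3.888×10^-18 J, so L = 2·6.63×10^-34/√(8·9.11×10^-31·3.888×10^-18) = 2.49×10^-10 m = 0.249 nm.

L = 0.249 nm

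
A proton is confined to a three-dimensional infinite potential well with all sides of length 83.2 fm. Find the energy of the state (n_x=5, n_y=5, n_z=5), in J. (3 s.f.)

E = 3.55×10^-13 J

For a 3D rectangular well E = (h²/8m_p)·Σ n_i²/L_i² = (6.626×10^-34)²/(8·1.673×10^-27) · [5²/(83.2 fm)² + 5²/(83.2 fm)² + 5²/(83.2 fm)²].
Evaluating gives E = 3.55×10^-13 J.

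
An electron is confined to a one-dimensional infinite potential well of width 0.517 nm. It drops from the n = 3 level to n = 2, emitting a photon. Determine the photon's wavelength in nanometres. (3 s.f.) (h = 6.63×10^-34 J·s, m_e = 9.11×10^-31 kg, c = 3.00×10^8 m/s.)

E_1 = h²/(8m_eL²) = 2.257×10^-19 J, so ΔE = (3² − 2²)E_1 = 1.128×10^-18 J.
λ = hc/ΔE = (6.63×10^-34·3.00×10^8)/1.128×10^-18 = 1.76×10^-7 m = 176 nm.

λ = 176 nm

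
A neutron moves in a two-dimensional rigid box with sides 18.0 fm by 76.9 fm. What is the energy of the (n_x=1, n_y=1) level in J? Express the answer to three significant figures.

For a 2D rectangular well E = (h²/8m_n)·Σ n_i²/L_i² = (6.626×10^-34)²/(8·1.675×10^-27) · [1²/(18.0 fm)² + 1²/(76.9 fm)²].
Evaluating gives E = 1.07×10^-13 J.

E = 1.07×10^-13 J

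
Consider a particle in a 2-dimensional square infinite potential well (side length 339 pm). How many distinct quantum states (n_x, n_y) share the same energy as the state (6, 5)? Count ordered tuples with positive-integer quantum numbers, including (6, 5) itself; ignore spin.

degeneracy = 2

The level has n_x² + n_y² = 61. The ordered positive-integer solutions are (5, 6), (6, 5).
That gives 2 states.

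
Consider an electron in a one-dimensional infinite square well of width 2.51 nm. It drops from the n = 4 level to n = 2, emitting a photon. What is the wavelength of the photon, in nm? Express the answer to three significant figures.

E_1 = h²/(8m_eL²) = 9.563×10^-21 J, so ΔE = (4² − 2²)E_1 = 1.148×10^-19 J.
λ = hc/ΔE = (6.626×10^-34·2.998×10^8)/1.148×10^-19 = 1.73×10^-6 m = 1.73×10^3 nm.

λ = 1.73×10^3 nm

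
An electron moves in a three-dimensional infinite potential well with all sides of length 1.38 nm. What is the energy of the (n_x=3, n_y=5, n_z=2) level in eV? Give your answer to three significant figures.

E = 7.50 eV

For a 3D rectangular well E = (h²/8m_e)·Σ n_i²/L_i² = (6.626×10^-34)²/(8·9.109×10^-31) · [3²/(1.38 nm)² + 5²/(1.38 nm)² + 2²/(1.38 nm)²].
Evaluating gives E = 1.202×10^-18 J = 7.50 eV.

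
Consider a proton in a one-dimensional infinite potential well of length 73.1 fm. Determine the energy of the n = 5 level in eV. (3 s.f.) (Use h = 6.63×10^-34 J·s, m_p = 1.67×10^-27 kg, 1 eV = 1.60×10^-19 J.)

For an infinite well E_n = n²h²/(8m_pL²), so E_1 = h²/(8m_pL²) = (6.63×10^-34)²/(8·1.67×10^-27·(7.31×10^-14 m)²) = 6.157×10^-15 J.
Then E_5 = 5²·E_1 = 25·6.157×10^-15 J = 1.539×10^-13 J.
Converting, E_5 = 1.539×10^-13 J / (1.60×10^-19 J/eV) = 9.62×10^5 eV.

E_5 = 9.62×10^5 eV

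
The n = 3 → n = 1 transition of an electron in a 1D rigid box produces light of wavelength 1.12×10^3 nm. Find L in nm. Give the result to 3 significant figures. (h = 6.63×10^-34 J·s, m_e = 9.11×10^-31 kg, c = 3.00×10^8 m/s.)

L = 1.65 nm

The photon carries ΔE = hc/λ = 6.63×10^-34·3.00×10^8/1.12×10^-6 m = 1.776×10^-19 J.
Since ΔE = (3² − 1²)E_1, E_1 = 2.220×10^-20 J, and L = h/√(8m_eE_1) = 1.65×10^-9 m = 1.65 nm.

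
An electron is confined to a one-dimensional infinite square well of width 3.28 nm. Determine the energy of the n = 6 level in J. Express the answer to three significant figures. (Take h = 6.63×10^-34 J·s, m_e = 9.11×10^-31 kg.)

For an infinite well E_n = n²h²/(8m_eL²), so E_1 = h²/(8m_eL²) = (6.63×10^-34)²/(8·9.11×10^-31·(3.28×10^-9 m)²) = 5.606×10^-21 J.
Then E_6 = 6²·E_1 = 36·5.606×10^-21 J = 2.02×10^-19 J.

E_6 = 2.02×10^-19 J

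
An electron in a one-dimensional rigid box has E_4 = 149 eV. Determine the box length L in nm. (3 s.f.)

From E_n = n²h²/(8m_eL²), L = n·h/√(8m_eE_n).
E_4 = 149 eV = 2.387×10^-17 J, so L = 4·6.626×10^-34/√(8·9.109×10^-31·2.387×10^-17) = 2.01×10^-10 m = 0.201 nm.

L = 0.201 nm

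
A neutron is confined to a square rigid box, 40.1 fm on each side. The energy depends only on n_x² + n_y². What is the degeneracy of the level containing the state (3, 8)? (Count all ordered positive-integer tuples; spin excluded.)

degeneracy = 2

The level has n_x² + n_y² = 73. The ordered positive-integer solutions are (3, 8), (8, 3).
That gives 2 states.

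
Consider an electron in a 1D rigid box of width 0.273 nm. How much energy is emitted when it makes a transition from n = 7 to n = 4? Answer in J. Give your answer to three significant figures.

|ΔE| = 2.67×10^-17 J

E_1 = h²/(8m_eL²) = 8.084×10^-19 J.
|ΔE| = |7² − 4²|·E_1 = 33·8.084×10^-19 J = 2.67×10^-17 J.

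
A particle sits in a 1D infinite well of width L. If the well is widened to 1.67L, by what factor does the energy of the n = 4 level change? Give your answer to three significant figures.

E_n ∝ 1/L², so the energy scales by 1/1.67² = 0.359.

0.359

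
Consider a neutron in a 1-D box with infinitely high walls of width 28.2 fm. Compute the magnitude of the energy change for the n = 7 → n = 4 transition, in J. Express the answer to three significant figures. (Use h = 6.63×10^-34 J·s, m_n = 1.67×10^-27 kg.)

E_1 = h²/(8m_nL²) = 4.137×10^-14 J.
|ΔE| = |7² − 4²|·E_1 = 33·4.137×10^-14 J = 1.37×10^-12 J.

|ΔE| = 1.37×10^-12 J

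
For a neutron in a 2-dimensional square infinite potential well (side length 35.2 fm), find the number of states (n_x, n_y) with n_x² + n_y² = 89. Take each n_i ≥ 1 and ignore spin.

degeneracy = 2

The level has n_x² + n_y² = 89. The ordered positive-integer solutions are (5, 8), (8, 5).
That gives 2 states.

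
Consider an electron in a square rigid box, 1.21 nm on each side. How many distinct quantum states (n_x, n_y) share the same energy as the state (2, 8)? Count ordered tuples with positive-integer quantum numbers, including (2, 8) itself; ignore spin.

degeneracy = 2

The level has n_x² + n_y² = 68. The ordered positive-integer solutions are (2, 8), (8, 2).
That gives 2 states.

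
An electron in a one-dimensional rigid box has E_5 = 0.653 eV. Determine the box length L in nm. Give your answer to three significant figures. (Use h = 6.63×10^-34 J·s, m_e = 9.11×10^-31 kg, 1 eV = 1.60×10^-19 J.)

L = 3.80 nm

From E_n = n²h²/(8m_eL²), L = n·h/√(8m_eE_n).
E_5 = 0.653 eV = 1.045×10^-19 J, so L = 5·6.63×10^-34/√(8·9.11×10^-31·1.045×10^-19) = 3.80×10^-9 m = 3.80 nm.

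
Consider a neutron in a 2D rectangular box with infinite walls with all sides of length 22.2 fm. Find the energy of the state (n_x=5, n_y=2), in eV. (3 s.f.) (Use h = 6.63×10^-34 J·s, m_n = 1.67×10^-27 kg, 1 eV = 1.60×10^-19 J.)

For a 2D rectangular well E = (h²/8m_n)·Σ n_i²/L_i² = (6.63×10^-34)²/(8·1.67×10^-27) · [5²/(22.2 fm)² + 2²/(22.2 fm)²].
Evaluating gives E = 1.936×10^-12 J = 1.21×10^7 eV.

E = 1.21×10^7 eV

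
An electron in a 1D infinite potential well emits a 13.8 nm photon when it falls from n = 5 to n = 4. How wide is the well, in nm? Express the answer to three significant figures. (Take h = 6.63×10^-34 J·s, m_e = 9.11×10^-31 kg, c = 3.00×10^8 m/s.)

L = 0.194 nm

The photon carries ΔE = hc/λ = 6.63×10^-34·3.00×10^8/1.38×10^-8 m = 1.441×10^-17 J.
Since ΔE = (5² − 4²)E_1, E_1 = 1.601×10^-18 J, and L = h/√(8m_eE_1) = 1.94×10^-10 m = 0.194 nm.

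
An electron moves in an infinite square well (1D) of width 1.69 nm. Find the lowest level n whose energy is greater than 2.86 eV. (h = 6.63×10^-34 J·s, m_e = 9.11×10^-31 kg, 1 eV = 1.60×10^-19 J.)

n = 5

E_1 = h²/(8m_eL²) = 2.112×10^-20 J = 0.1320 eV.
Need n² > 2.86/0.1320 = 21.67, i.e. n > 4.655.
The smallest integer satisfying this is n = 5.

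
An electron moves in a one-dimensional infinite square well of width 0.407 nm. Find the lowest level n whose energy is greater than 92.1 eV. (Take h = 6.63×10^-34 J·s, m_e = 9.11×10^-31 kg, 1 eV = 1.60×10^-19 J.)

E_1 = h²/(8m_eL²) = 3.641×10^-19 J = 2.276 eV.
Need n² > 92.1/2.276 = 40.47, i.e. n > 6.362.
The smallest integer satisfying this is n = 7.

n = 7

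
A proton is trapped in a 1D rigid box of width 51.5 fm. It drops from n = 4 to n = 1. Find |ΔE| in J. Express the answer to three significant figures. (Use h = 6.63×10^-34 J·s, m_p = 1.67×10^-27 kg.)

E_1 = h²/(8m_pL²) = 1.241×10^-14 J.
|ΔE| = |4² − 1²|·E_1 = 15·1.241×10^-14 J = 1.86×10^-13 J.

|ΔE| = 1.86×10^-13 J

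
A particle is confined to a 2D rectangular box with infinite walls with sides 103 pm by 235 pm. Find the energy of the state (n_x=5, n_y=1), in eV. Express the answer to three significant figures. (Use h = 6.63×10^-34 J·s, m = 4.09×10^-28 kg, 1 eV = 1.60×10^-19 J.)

For a 2D rectangular well E = (h²/8m)·Σ n_i²/L_i² = (6.63×10^-34)²/(8·4.09×10^-28) · [5²/(103 pm)² + 1²/(235 pm)²].
Evaluating gives E = 3.190×10^-19 J = 1.99 eV.

E = 1.99 eV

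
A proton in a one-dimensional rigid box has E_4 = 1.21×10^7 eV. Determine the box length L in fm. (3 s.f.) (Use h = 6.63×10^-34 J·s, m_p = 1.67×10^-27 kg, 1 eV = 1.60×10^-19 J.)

From E_n = n²h²/(8m_pL²), L = n·h/√(8m_pE_n).
E_4 = 1.21×10^7 eV = 1.936×10^-12 J, so L = 4·6.63×10^-34/√(8·1.67×10^-27·1.936×10^-12) = 1.65×10^-14 m = 16.5 fm.

L = 16.5 fm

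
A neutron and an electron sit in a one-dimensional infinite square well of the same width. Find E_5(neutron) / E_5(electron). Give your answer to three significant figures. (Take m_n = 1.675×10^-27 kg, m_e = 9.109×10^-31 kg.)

E_n ∝ 1/m at fixed n and L, so the ratio is m_e/m_n = 9.109×10^-31/1.675×10^-27 = 5.44×10^-4.

5.44×10^-4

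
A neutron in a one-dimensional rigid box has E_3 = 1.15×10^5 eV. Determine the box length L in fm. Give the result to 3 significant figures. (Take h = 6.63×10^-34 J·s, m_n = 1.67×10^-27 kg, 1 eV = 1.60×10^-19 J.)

From E_n = n²h²/(8m_nL²), L = n·h/√(8m_nE_n).
E_3 = 1.15×10^5 eV = 1.840×10^-14 J, so L = 3·6.63×10^-34/√(8·1.67×10^-27·1.840×10^-14) = 1.27×10^-13 m = 127 fm.

L = 127 fm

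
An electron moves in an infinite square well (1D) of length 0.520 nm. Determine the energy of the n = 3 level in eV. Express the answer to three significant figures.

E_3 = 12.5 eV

For an infinite well E_n = n²h²/(8m_eL²), so E_1 = h²/(8m_eL²) = (6.626×10^-34)²/(8·9.109×10^-31·(5.20×10^-10 m)²) = 2.228×10^-19 J.
Then E_3 = 3²·E_1 = 9·2.228×10^-19 J = 2.005×10^-18 J.
Converting, E_3 = 2.005×10^-18 J / (1.602×10^-19 J/eV) = 12.5 eV.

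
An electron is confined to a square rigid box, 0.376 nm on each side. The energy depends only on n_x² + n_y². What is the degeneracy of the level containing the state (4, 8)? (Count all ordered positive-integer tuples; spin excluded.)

degeneracy = 2

The level has n_x² + n_y² = 80. The ordered positive-integer solutions are (4, 8), (8, 4).
That gives 2 states.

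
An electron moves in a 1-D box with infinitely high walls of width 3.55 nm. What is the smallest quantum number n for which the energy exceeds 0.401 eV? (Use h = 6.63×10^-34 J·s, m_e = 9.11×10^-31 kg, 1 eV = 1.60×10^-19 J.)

n = 4

E_1 = h²/(8m_eL²) = 4.786×10^-21 J = 0.02991 eV.
Need n² > 0.401/0.02991 = 13.41, i.e. n > 3.662.
The smallest integer satisfying this is n = 4.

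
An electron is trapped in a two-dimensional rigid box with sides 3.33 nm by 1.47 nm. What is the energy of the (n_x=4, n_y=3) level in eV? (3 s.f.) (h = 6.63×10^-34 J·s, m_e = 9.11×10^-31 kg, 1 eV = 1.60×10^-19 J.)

E = 2.11 eV

For a 2D rectangular well E = (h²/8m_e)·Σ n_i²/L_i² = (6.63×10^-34)²/(8·9.11×10^-31) · [4²/(3.33 nm)² + 3²/(1.47 nm)²].
Evaluating gives E = 3.382×10^-19 J = 2.11 eV.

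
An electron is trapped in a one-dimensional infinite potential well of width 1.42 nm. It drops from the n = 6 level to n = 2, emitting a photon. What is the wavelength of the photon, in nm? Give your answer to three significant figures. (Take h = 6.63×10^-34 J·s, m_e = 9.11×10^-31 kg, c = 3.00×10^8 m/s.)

λ = 208 nm

E_1 = h²/(8m_eL²) = 2.991×10^-20 J, so ΔE = (6² − 2²)E_1 = 9.571×10^-19 J.
λ = hc/ΔE = (6.63×10^-34·3.00×10^8)/9.571×10^-19 = 2.08×10^-7 m = 208 nm.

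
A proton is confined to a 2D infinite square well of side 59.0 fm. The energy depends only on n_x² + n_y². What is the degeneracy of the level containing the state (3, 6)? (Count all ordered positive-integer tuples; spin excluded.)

degeneracy = 2

The level has n_x² + n_y² = 45. The ordered positive-integer solutions are (3, 6), (6, 3).
That gives 2 states.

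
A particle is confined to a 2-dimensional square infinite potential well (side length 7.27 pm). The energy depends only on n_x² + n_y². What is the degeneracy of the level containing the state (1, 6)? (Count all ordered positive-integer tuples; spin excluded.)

degeneracy = 2

The level has n_x² + n_y² = 37. The ordered positive-integer solutions are (1, 6), (6, 1).
That gives 2 states.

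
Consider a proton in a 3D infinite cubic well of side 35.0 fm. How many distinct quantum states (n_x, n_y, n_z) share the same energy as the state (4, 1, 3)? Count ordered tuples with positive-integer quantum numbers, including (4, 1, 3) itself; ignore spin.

The level has n_x² + n_y² + n_z² = 26. The ordered positive-integer solutions are (1, 3, 4), (1, 4, 3), (3, 1, 4), (3, 4, 1), (4, 1, 3), (4, 3, 1).
That gives 6 states.

degeneracy = 6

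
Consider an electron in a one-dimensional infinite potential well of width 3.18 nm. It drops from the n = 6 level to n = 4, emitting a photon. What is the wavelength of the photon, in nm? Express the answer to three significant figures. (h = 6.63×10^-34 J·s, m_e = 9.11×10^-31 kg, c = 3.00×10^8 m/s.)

λ = 1.67×10^3 nm

E_1 = h²/(8m_eL²) = 5.964×10^-21 J, so ΔE = (6² − 4²)E_1 = 1.193×10^-19 J.
λ = hc/ΔE = (6.63×10^-34·3.00×10^8)/1.193×10^-19 = 1.67×10^-6 m = 1.67×10^3 nm.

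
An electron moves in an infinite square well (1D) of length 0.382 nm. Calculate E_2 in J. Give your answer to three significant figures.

E_2 = 1.65×10^-18 J

For an infinite well E_n = n²h²/(8m_eL²), so E_1 = h²/(8m_eL²) = (6.626×10^-34)²/(8·9.109×10^-31·(3.82×10^-10 m)²) = 4.129×10^-19 J.
Then E_2 = 2²·E_1 = 4·4.129×10^-19 J = 1.65×10^-18 J.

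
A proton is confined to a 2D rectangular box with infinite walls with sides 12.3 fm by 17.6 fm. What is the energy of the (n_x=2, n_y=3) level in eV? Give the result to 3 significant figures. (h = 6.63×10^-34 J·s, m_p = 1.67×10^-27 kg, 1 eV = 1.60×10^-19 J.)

E = 1.14×10^7 eV

For a 2D rectangular well E = (h²/8m_p)·Σ n_i²/L_i² = (6.63×10^-34)²/(8·1.67×10^-27) · [2²/(12.3 fm)² + 3²/(17.6 fm)²].
Evaluating gives E = 1.826×10^-12 J = 1.14×10^7 eV.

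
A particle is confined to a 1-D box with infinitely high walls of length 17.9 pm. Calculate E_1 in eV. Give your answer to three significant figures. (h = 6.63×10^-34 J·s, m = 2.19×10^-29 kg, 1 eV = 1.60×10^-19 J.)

For an infinite well E_n = n²h²/(8mL²), so E_1 = h²/(8mL²) = (6.63×10^-34)²/(8·2.19×10^-29·(1.79×10^-11 m)²) = 7.830×10^-18 J.
Converting, E_1 = 7.830×10^-18 J / (1.60×10^-19 J/eV) = 48.9 eV.

E_1 = 48.9 eV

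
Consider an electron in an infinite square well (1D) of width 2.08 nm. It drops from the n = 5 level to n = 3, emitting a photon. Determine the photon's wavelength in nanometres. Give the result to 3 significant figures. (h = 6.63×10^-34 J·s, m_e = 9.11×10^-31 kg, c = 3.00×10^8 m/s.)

E_1 = h²/(8m_eL²) = 1.394×10^-20 J, so ΔE = (5² − 3²)E_1 = 2.230×10^-19 J.
λ = hc/ΔE = (6.63×10^-34·3.00×10^8)/2.230×10^-19 = 8.92×10^-7 m = 892 nm.

λ = 892 nm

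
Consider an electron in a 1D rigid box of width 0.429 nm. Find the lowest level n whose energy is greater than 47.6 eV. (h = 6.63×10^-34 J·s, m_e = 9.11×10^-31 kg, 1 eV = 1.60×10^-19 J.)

E_1 = h²/(8m_eL²) = 3.277×10^-19 J = 2.048 eV.
Need n² > 47.6/2.048 = 23.24, i.e. n > 4.821.
The smallest integer satisfying this is n = 5.

n = 5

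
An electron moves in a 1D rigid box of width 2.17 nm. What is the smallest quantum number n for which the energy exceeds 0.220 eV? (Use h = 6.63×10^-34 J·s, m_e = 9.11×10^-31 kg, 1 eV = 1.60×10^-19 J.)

n = 2

E_1 = h²/(8m_eL²) = 1.281×10^-20 J = 0.08006 eV.
Need n² > 0.220/0.08006 = 2.748, i.e. n > 1.658.
The smallest integer satisfying this is n = 2.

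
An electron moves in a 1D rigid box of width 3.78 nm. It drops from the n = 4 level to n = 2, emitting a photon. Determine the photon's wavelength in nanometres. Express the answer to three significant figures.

λ = 3.93×10^3 nm

E_1 = h²/(8m_eL²) = 4.217×10^-21 J, so ΔE = (4² − 2²)E_1 = 5.060×10^-20 J.
λ = hc/ΔE = (6.626×10^-34·2.998×10^8)/5.060×10^-20 = 3.93×10^-6 m = 3.93×10^3 nm.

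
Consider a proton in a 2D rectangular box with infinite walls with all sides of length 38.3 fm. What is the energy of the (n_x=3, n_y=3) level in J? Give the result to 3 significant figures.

E = 4.03×10^-13 J

For a 2D rectangular well E = (h²/8m_p)·Σ n_i²/L_i² = (6.626×10^-34)²/(8·1.673×10^-27) · [3²/(38.3 fm)² + 3²/(38.3 fm)²].
Evaluating gives E = 4.03×10^-13 J.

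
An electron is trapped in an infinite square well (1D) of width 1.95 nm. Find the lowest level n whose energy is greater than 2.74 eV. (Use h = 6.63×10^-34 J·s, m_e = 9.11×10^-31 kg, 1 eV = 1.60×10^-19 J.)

E_1 = h²/(8m_eL²) = 1.586×10^-20 J = 0.09912 eV.
Need n² > 2.74/0.09912 = 27.64, i.e. n > 5.257.
The smallest integer satisfying this is n = 6.

n = 6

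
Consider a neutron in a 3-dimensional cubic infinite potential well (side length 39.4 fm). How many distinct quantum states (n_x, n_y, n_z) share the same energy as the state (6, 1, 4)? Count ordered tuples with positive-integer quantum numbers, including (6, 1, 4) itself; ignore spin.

The level has n_x² + n_y² + n_z² = 53. The ordered positive-integer solutions are (1, 4, 6), (1, 6, 4), (4, 1, 6), (4, 6, 1), (6, 1, 4), (6, 4, 1).
That gives 6 states.

degeneracy = 6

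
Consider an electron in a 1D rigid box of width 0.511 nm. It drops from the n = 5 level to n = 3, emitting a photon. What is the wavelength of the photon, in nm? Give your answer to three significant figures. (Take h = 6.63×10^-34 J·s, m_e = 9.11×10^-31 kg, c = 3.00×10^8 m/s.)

λ = 53.8 nm

E_1 = h²/(8m_eL²) = 2.310×10^-19 J, so ΔE = (5² − 3²)E_1 = 3.696×10^-18 J.
λ = hc/ΔE = (6.63×10^-34·3.00×10^8)/3.696×10^-18 = 5.38×10^-8 m = 53.8 nm.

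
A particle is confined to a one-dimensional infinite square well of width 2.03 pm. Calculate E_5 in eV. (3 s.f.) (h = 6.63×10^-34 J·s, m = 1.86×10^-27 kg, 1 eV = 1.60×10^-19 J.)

E_5 = 1.12×10^3 eV

For an infinite well E_n = n²h²/(8mL²), so E_1 = h²/(8mL²) = (6.63×10^-34)²/(8·1.86×10^-27·(2.03×10^-12 m)²) = 7.169×10^-18 J.
Then E_5 = 5²·E_1 = 25·7.169×10^-18 J = 1.792×10^-16 J.
Converting, E_5 = 1.792×10^-16 J / (1.60×10^-19 J/eV) = 1.12×10^3 eV.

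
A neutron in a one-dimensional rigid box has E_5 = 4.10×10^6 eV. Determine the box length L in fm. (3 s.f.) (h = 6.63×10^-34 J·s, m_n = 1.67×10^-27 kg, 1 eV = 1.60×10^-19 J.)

L = 35.4 fm

From E_n = n²h²/(8m_nL²), L = n·h/√(8m_nE_n).
E_5 = 4.10×10^6 eV = 6.560×10^-13 J, so L = 5·6.63×10^-34/√(8·1.67×10^-27·6.560×10^-13) = 3.54×10^-14 m = 35.4 fm.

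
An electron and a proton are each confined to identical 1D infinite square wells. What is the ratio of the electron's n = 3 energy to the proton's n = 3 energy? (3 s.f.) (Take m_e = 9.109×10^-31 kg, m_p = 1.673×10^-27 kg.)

E_n ∝ 1/m at fixed n and L, so the ratio is m_p/m_e = 1.673×10^-27/9.109×10^-31 = 1.84×10^3.

1.84×10^3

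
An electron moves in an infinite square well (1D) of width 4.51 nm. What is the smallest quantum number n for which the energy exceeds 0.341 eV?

n = 5

E_1 = h²/(8m_eL²) = 2.962×10^-21 J = 0.01849 eV.
Need n² > 0.341/0.01849 = 18.44, i.e. n > 4.294.
The smallest integer satisfying this is n = 5.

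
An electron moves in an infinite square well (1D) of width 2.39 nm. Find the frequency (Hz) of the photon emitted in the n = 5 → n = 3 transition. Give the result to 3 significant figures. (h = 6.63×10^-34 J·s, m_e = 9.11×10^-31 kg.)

E_1 = h²/(8m_eL²) = 1.056×10^-20 J and ΔE = (5² − 3²)E_1 = 1.690×10^-19 J.
f = ΔE/h = 1.690×10^-19/6.63×10^-34 = 2.55×10^14 Hz.

f = 2.55×10^14 Hz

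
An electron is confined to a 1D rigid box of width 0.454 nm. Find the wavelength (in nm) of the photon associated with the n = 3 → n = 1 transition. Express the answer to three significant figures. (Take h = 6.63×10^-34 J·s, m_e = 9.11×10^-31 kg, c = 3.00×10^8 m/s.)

E_1 = h²/(8m_eL²) = 2.926×10^-19 J, so ΔE = (3² − 1²)E_1 = 2.341×10^-18 J.
λ = hc/ΔE = (6.63×10^-34·3.00×10^8)/2.341×10^-18 = 8.50×10^-8 m = 85.0 nm.

λ = 85.0 nm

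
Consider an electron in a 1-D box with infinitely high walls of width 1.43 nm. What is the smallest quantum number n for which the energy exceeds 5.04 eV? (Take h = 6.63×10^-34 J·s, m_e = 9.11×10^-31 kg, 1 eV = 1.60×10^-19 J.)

n = 6

E_1 = h²/(8m_eL²) = 2.949×10^-20 J = 0.1843 eV.
Need n² > 5.04/0.1843 = 27.35, i.e. n > 5.230.
The smallest integer satisfying this is n = 6.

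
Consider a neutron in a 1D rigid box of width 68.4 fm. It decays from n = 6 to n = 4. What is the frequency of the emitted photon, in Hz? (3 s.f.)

f = 2.11×10^20 Hz

E_1 = h²/(8m_nL²) = 7.003×10^-15 J and ΔE = (6² − 4²)E_1 = 1.401×10^-13 J.
f = ΔE/h = 1.401×10^-13/6.626×10^-34 = 2.11×10^20 Hz.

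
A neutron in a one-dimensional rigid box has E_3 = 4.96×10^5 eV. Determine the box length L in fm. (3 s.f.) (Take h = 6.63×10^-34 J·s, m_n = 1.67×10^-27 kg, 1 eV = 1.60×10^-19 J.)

L = 61.1 fm

From E_n = n²h²/(8m_nL²), L = n·h/√(8m_nE_n).
E_3 = 4.96×10^5 eV = 7.936×10^-14 J, so L = 3·6.63×10^-34/√(8·1.67×10^-27·7.936×10^-14) = 6.11×10^-14 m = 61.1 fm.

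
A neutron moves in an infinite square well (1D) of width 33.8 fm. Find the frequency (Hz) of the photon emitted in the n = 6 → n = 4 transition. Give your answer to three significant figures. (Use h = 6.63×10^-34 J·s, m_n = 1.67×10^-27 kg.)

f = 8.69×10^20 Hz

E_1 = h²/(8m_nL²) = 2.880×10^-14 J and ΔE = (6² − 4²)E_1 = 5.760×10^-13 J.
f = ΔE/h = 5.760×10^-13/6.63×10^-34 = 8.69×10^20 Hz.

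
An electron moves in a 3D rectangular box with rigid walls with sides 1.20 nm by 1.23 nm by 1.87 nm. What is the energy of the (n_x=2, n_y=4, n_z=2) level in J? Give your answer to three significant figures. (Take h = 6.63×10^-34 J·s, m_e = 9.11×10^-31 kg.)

E = 8.74×10^-19 J

For a 3D rectangular well E = (h²/8m_e)·Σ n_i²/L_i² = (6.63×10^-34)²/(8·9.11×10^-31) · [2²/(1.20 nm)² + 4²/(1.23 nm)² + 2²/(1.87 nm)²].
Evaluating gives E = 8.74×10^-19 J.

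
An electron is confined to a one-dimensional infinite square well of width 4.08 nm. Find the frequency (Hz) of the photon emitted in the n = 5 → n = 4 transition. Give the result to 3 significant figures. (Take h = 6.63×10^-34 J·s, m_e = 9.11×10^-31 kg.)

f = 4.92×10^13 Hz

E_1 = h²/(8m_eL²) = 3.623×10^-21 J and ΔE = (5² − 4²)E_1 = 3.261×10^-20 J.
f = ΔE/h = 3.261×10^-20/6.63×10^-34 = 4.92×10^13 Hz.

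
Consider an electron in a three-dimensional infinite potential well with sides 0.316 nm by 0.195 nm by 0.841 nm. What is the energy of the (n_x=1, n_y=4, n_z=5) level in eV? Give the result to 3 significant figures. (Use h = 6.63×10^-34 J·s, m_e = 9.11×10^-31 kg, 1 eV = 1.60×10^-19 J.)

E = 176 eV

For a 3D rectangular well E = (h²/8m_e)·Σ n_i²/L_i² = (6.63×10^-34)²/(8·9.11×10^-31) · [1²/(0.316 nm)² + 4²/(0.195 nm)² + 5²/(0.841 nm)²].
Evaluating gives E = 2.811×10^-17 J = 176 eV.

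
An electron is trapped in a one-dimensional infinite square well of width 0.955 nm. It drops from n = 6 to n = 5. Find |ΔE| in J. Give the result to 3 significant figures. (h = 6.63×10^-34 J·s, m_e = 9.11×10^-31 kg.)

|ΔE| = 7.27×10^-19 J

E_1 = h²/(8m_eL²) = 6.613×10^-20 J.
|ΔE| = |6² − 5²|·E_1 = 11·6.613×10^-20 J = 7.27×10^-19 J.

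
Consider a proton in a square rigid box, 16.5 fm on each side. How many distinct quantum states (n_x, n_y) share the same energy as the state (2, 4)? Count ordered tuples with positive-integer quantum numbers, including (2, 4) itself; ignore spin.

degeneracy = 2

The level has n_x² + n_y² = 20. The ordered positive-integer solutions are (2, 4), (4, 2).
That gives 2 states.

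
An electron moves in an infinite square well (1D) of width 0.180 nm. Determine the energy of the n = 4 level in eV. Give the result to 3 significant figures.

E_4 = 186 eV

For an infinite well E_n = n²h²/(8m_eL²), so E_1 = h²/(8m_eL²) = (6.626×10^-34)²/(8·9.109×10^-31·(1.80×10^-10 m)²) = 1.860×10^-18 J.
Then E_4 = 4²·E_1 = 16·1.860×10^-18 J = 2.976×10^-17 J.
Converting, E_4 = 2.976×10^-17 J / (1.602×10^-19 J/eV) = 186 eV.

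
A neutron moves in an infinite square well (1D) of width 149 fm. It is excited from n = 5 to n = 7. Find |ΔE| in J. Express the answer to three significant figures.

E_1 = h²/(8m_nL²) = 1.476×10^-15 J.
|ΔE| = |5² − 7²|·E_1 = 24·1.476×10^-15 J = 3.54×10^-14 J.

|ΔE| = 3.54×10^-14 J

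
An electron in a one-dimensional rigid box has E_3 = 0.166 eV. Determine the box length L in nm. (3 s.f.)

L = 4.52 nm

From E_n = n²h²/(8m_eL²), L = n·h/√(8m_eE_n).
E_3 = 0.166 eV = 2.659×10^-20 J, so L = 3·6.626×10^-34/√(8·9.109×10^-31·2.659×10^-20) = 4.52×10^-9 m = 4.52 nm.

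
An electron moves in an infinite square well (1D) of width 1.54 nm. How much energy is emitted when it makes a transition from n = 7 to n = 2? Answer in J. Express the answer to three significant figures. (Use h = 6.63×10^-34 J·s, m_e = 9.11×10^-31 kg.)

E_1 = h²/(8m_eL²) = 2.543×10^-20 J.
|ΔE| = |7² − 2²|·E_1 = 45·2.543×10^-20 J = 1.14×10^-18 J.

|ΔE| = 1.14×10^-18 J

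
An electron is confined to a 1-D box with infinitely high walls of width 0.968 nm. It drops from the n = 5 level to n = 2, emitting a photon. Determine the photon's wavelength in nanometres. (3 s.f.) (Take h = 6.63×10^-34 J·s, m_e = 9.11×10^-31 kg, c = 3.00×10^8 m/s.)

λ = 147 nm

E_1 = h²/(8m_eL²) = 6.437×10^-20 J, so ΔE = (5² − 2²)E_1 = 1.352×10^-18 J.
λ = hc/ΔE = (6.63×10^-34·3.00×10^8)/1.352×10^-18 = 1.47×10^-7 m = 147 nm.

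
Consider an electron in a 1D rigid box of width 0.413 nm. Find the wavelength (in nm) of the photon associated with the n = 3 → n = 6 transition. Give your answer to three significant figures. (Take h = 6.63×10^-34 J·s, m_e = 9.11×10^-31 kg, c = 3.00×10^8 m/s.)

E_1 = h²/(8m_eL²) = 3.536×10^-19 J, so ΔE = (6² − 3²)E_1 = 9.547×10^-18 J.
λ = hc/ΔE = (6.63×10^-34·3.00×10^8)/9.547×10^-18 = 2.08×10^-8 m = 20.8 nm.

λ = 20.8 nm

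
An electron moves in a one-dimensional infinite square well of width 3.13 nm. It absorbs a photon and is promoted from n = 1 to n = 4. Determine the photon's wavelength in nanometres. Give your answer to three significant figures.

E_1 = h²/(8m_eL²) = 6.150×10^-21 J, so ΔE = (4² − 1²)E_1 = 9.225×10^-20 J.
λ = hc/ΔE = (6.626×10^-34·2.998×10^8)/9.225×10^-20 = 2.15×10^-6 m = 2.15×10^3 nm.

λ = 2.15×10^3 nm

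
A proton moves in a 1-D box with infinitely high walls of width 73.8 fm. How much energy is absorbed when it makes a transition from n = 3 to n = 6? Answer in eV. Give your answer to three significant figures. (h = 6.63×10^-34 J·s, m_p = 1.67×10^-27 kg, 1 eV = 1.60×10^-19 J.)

E_1 = h²/(8m_pL²) = 6.041×10^-15 J.
|ΔE| = |3² − 6²|·E_1 = 27·6.041×10^-15 J = 1.631×10^-13 J = 1.02×10^6 eV.

|ΔE| = 1.02×10^6 eV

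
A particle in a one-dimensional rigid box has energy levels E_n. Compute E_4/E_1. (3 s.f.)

E_n ∝ n², so E_4/E_1 = 4²/1² = 16/1 = 16.0.

16.0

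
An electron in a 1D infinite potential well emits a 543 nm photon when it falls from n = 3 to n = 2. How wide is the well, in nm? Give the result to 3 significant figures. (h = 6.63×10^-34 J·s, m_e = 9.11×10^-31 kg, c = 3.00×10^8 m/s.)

The photon carries ΔE = hc/λ = 6.63×10^-34·3.00×10^8/5.43×10^-7 m = 3.663×10^-19 J.
Since ΔE = (3² − 2²)E_1, E_1 = 7.326×10^-20 J, and L = h/√(8m_eE_1) = 9.07×10^-10 m = 0.907 nm.

L = 0.907 nm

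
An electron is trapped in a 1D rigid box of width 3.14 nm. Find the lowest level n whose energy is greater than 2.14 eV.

E_1 = h²/(8m_eL²) = 6.111×10^-21 J = 0.03815 eV.
Need n² > 2.14/0.03815 = 56.09, i.e. n > 7.489.
The smallest integer satisfying this is n = 8.

n = 8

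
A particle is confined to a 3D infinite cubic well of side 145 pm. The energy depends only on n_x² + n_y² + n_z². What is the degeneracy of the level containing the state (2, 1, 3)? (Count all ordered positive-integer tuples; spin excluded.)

The level has n_x² + n_y² + n_z² = 14. The ordered positive-integer solutions are (1, 2, 3), (1, 3, 2), (2, 1, 3), (2, 3, 1), (3, 1, 2), (3, 2, 1).
That gives 6 states.

degeneracy = 6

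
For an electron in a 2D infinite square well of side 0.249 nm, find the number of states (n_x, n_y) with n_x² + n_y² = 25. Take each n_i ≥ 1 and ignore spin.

degeneracy = 2

The level has n_x² + n_y² = 25. The ordered positive-integer solutions are (3, 4), (4, 3).
That gives 2 states.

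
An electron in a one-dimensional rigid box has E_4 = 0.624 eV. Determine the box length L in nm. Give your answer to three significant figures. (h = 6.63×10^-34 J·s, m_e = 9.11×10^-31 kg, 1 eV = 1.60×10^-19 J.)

From E_n = n²h²/(8m_eL²), L = n·h/√(8m_eE_n).
E_4 = 0.624 eV = 9.984×10^-20 J, so L = 4·6.63×10^-34/√(8·9.11×10^-31·9.984×10^-20) = 3.11×10^-9 m = 3.11 nm.

L = 3.11 nm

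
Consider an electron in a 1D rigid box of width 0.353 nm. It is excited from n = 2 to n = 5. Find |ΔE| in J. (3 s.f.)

|ΔE| = 1.02×10^-17 J

E_1 = h²/(8m_eL²) = 4.835×10^-19 J.
|ΔE| = |2² − 5²|·E_1 = 21·4.835×10^-19 J = 1.02×10^-17 J.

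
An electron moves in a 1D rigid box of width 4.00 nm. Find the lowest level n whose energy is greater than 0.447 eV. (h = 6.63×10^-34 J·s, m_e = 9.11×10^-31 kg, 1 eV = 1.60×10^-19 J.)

E_1 = h²/(8m_eL²) = 3.770×10^-21 J = 0.02356 eV.
Need n² > 0.447/0.02356 = 18.97, i.e. n > 4.355.
The smallest integer satisfying this is n = 5.

n = 5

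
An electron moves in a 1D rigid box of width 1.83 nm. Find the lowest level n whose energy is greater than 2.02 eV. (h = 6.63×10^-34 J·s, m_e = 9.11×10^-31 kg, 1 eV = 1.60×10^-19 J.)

E_1 = h²/(8m_eL²) = 1.801×10^-20 J = 0.1126 eV.
Need n² > 2.02/0.1126 = 17.94, i.e. n > 4.236.
The smallest integer satisfying this is n = 5.

n = 5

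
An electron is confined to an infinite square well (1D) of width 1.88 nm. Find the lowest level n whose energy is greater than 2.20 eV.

n = 5

E_1 = h²/(8m_eL²) = 1.705×10^-20 J = 0.1064 eV.
Need n² > 2.20/0.1064 = 20.68, i.e. n > 4.548.
The smallest integer satisfying this is n = 5.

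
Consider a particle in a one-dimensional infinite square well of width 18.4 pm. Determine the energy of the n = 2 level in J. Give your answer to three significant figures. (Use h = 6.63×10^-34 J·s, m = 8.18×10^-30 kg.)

E_2 = 7.94×10^-17 J

For an infinite well E_n = n²h²/(8mL²), so E_1 = h²/(8mL²) = (6.63×10^-34)²/(8·8.18×10^-30·(1.84×10^-11 m)²) = 1.984×10^-17 J.
Then E_2 = 2²·E_1 = 4·1.984×10^-17 J = 7.94×10^-17 J.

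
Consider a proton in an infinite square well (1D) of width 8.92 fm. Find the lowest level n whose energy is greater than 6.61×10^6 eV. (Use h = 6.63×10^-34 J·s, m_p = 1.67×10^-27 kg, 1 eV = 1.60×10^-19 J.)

E_1 = h²/(8m_pL²) = 4.135×10^-13 J = 2.584×10^6 eV.
Need n² > 6.61×10^6/2.584×10^6 = 2.558, i.e. n > 1.599.
The smallest integer satisfying this is n = 2.

n = 2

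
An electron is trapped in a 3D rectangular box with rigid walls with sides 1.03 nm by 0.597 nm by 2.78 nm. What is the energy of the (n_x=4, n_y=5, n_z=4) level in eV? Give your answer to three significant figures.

E = 32.8 eV

For a 3D rectangular well E = (h²/8m_e)·Σ n_i²/L_i² = (6.626×10^-34)²/(8·9.109×10^-31) · [4²/(1.03 nm)² + 5²/(0.597 nm)² + 4²/(2.78 nm)²].
Evaluating gives E = 5.259×10^-18 J = 32.8 eV.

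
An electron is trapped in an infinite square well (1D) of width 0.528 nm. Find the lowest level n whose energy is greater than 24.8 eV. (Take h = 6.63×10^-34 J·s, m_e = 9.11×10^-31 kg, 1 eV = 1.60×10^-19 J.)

n = 5

E_1 = h²/(8m_eL²) = 2.163×10^-19 J = 1.352 eV.
Need n² > 24.8/1.352 = 18.34, i.e. n > 4.283.
The smallest integer satisfying this is n = 5.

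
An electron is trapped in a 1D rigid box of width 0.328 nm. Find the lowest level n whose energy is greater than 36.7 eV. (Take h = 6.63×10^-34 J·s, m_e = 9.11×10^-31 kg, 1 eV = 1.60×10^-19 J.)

n = 4

E_1 = h²/(8m_eL²) = 5.606×10^-19 J = 3.504 eV.
Need n² > 36.7/3.504 = 10.47, i.e. n > 3.236.
The smallest integer satisfying this is n = 4.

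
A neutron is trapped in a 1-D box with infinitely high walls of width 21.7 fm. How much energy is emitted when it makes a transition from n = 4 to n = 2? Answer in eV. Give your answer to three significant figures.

E_1 = h²/(8m_nL²) = 6.958×10^-14 J.
|ΔE| = |4² − 2²|·E_1 = 12·6.958×10^-14 J = 8.350×10^-13 J = 5.21×10^6 eV.

|ΔE| = 5.21×10^6 eV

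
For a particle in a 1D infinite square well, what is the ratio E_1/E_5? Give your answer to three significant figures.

0.0400

E_n ∝ n², so E_1/E_5 = 1²/5² = 1/25 = 0.0400.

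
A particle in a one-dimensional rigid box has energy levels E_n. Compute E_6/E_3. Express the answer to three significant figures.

E_n ∝ n², so E_6/E_3 = 6²/3² = 36/9 = 4.00.

4.00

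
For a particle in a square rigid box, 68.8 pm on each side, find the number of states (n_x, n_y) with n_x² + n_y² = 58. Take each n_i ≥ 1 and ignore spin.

The level has n_x² + n_y² = 58. The ordered positive-integer solutions are (3, 7), (7, 3).
That gives 2 states.

degeneracy = 2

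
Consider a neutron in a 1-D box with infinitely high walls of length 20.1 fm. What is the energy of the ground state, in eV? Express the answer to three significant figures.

For an infinite well E_n = n²h²/(8m_nL²), so E_1 = h²/(8m_nL²) = (6.626×10^-34)²/(8·1.675×10^-27·(2.01×10^-14 m)²) = 8.110×10^-14 J.
Converting, E_1 = 8.110×10^-14 J / (1.602×10^-19 J/eV) = 5.06×10^5 eV.

E_1 = 5.06×10^5 eV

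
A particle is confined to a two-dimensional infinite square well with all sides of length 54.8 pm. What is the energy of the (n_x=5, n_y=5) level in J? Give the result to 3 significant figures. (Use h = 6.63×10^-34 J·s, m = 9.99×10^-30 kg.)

E = 9.16×10^-17 J

For a 2D rectangular well E = (h²/8m)·Σ n_i²/L_i² = (6.63×10^-34)²/(8·9.99×10^-30) · [5²/(54.8 pm)² + 5²/(54.8 pm)²].
Evaluating gives E = 9.16×10^-17 J.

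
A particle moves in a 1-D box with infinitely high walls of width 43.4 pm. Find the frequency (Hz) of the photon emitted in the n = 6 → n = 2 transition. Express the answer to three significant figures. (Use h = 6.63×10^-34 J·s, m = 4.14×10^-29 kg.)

E_1 = h²/(8mL²) = 7.046×10^-19 J and ΔE = (6² − 2²)E_1 = 2.255×10^-17 J.
f = ΔE/h = 2.255×10^-17/6.63×10^-34 = 3.40×10^16 Hz.

f = 3.40×10^16 Hz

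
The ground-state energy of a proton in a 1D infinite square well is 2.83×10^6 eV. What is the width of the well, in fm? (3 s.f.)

L = 8.51 fm

From E_n = n²h²/(8m_pL²), L = n·h/√(8m_pE_n).
E_1 = 2.83×10^6 eV = 4.534×10^-13 J, so L = 1·6.626×10^-34/√(8·1.673×10^-27·4.534×10^-13) = 8.51×10^-15 m = 8.51 fm.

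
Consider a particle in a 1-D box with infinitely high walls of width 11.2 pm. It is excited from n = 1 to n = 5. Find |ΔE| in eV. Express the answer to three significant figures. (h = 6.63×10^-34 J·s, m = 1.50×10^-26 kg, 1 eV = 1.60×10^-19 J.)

E_1 = h²/(8mL²) = 2.920×10^-20 J.
|ΔE| = |1² − 5²|·E_1 = 24·2.920×10^-20 J = 7.008×10^-19 J = 4.38 eV.

|ΔE| = 4.38 eV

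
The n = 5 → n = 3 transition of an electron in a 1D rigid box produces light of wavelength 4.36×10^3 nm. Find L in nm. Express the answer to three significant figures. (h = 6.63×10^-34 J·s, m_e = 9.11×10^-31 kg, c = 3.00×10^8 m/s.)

L = 4.60 nm

The photon carries ΔE = hc/λ = 6.63×10^-34·3.00×10^8/4.36×10^-6 m = 4.562×10^-20 J.
Since ΔE = (5² − 3²)E_1, E_1 = 2.851×10^-21 J, and L = h/√(8m_eE_1) = 4.60×10^-9 m = 4.60 nm.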